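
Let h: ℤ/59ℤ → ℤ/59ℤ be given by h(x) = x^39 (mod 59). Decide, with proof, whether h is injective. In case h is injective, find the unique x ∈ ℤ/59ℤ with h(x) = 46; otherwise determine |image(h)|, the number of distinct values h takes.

45

Since 59 is prime, the nonzero elements of ℤ/59ℤ form a cyclic group of order 58.
As gcd(39, 58) = 1, raising to the 39th power is a bijection on this group: if a^39 ≡ b^39 then (ab^{−1})^39 = 1, and the only element of order dividing gcd(39, 58) = 1 is 1, so a = b.
With h(0) = 0 this makes h injective on all of ℤ/59ℤ, hence bijective (finite equal-size domain and codomain). In particular h is injective.
Since h is injective, we find the preimage of 46. The inverse of x ↦ x^39 on (ℤ/59ℤ)^× is x ↦ x^3, because 39·3 = 117 = 2·58 + 1 ≡ 1 (mod 58) and x^{58} = 1 for x ≠ 0 (Fermat). So h⁻¹(46) = 46^3 mod 59.
Repeated squaring mod 59: 46^1 ≡ 46, 46^2 ≡ 46² = 2116 ≡ 51. Since 3 = 2 + 1, 46^3 ≡ 51·46: 51·46 = 2346 ≡ 45. So 46^3 ≡ 45 (mod 59).
Hence h⁻¹(46) = 45.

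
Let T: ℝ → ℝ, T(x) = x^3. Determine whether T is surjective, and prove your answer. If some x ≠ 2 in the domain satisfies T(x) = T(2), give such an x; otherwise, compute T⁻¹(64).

For any y ∈ ℝ, x = y^{1/3} ∈ ℝ gives T(x) = y, so T is surjective.
Since x ↦ x^3 is strictly increasing on ℝ, it is injective there, so no x ≠ 2 in the domain has T(x) = T(2). We therefore compute T⁻¹(64) = 64^{1/3} = 4 (indeed 4^3 = 64).

4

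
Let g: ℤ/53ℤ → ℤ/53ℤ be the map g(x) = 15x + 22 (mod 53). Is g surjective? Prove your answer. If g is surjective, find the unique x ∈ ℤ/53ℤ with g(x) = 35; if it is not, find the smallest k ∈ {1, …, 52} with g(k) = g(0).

15

Since gcd(15, 53) = 1, 15 is invertible modulo 53. Euclid's algorithm: 53 = 3·15 + 8, 15 = 1·8 + 7, 8 = 1·7 + 1; back-substituting gives 1 = 46·15 − 13·53, so 15⁻¹ ≡ 46 (mod 53).
For any y ∈ ℤ/53ℤ, x = 46(y − 22) mod 53 satisfies g(x) = 15·46(y − 22) + 22 ≡ y (since 15·46 ≡ 1 mod 53). So every y has a preimage.
Thus g is surjective.
Since g is surjective, we compute g⁻¹(35): solve 15x + 22 ≡ 35 (mod 53), i.e. 15x ≡ 13 (mod 53).
Multiplying by 15⁻¹ = 46 gives x ≡ 46·13 = 598 = 11·53 + 15 ≡ 15 (mod 53).
Check: g(15) = 15·15 + 22 = 247 = 4·53 + 35 ≡ 35 (mod 53).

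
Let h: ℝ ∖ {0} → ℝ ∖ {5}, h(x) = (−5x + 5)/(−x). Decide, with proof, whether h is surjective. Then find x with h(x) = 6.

-5

For any y ≠ 5, solving y(−x) = −5x + 5 for x gives a well-defined x ≠ 0. So h is surjective.
Solving h(x) = 6: cross-multiplying gives −5x + 5 = 6(−x), which rearranges to 1x = −5, so x = −5.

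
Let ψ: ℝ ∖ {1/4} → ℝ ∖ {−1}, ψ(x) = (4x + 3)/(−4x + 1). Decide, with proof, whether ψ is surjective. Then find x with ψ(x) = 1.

-1/4

For any y ≠ −1, solving y(−4x + 1) = 4x + 3 for x gives a well-defined x ≠ 1/4. So ψ is surjective.
Solving ψ(x) = 1: cross-multiplying gives 4x + 3 = 1(−4x + 1), which rearranges to 8x = −2, so x = −1/4.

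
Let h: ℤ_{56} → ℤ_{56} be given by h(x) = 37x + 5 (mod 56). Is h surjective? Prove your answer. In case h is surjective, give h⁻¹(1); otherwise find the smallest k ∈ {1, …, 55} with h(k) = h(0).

12

Since gcd(37, 56) = 1, 37 is invertible modulo 56. Euclid's algorithm: 56 = 1·37 + 19, 37 = 1·19 + 18, 19 = 1·18 + 1; back-substituting gives 1 = 53·37 − 35·56, so 37⁻¹ ≡ 53 (mod 56).
Then y ↦ 53(y − 5) is a two-sided inverse to h, so every y ∈ ℤ_{56} has a preimage.
So h is surjective.
Since h is surjective, we compute h⁻¹(1): solve 37x + 5 ≡ 1 (mod 56), i.e. 37x ≡ 52 (mod 56).
Multiplying by 37⁻¹ = 53 gives x ≡ 53·52 = 2756 = 49·56 + 12 ≡ 12 (mod 56).
Check: h(12) = 37·12 + 5 = 449 = 8·56 + 1 ≡ 1 (mod 56).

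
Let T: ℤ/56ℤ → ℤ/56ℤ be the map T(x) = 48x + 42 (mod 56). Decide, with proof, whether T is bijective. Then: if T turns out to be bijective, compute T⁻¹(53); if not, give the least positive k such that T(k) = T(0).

7

We have gcd(48, 56) = 8 > 1. Taking x_1 = 0 and x_2 = 7: T(0) = 42 and T(7) = 48·7 + 42 = 378 ≡ 42 (mod 56).
So T(0) = T(7) while 0 ≠ 7, thus T is not injective, hence not bijective.
Since T is not bijective, we find the least positive k with T(k) = T(0): this means 48k ≡ 0 (mod 56), i.e. 56 ∣ 48k. Since gcd(48, 56) = 8, dividing through by 8 this holds exactly when 7 ∣ 6k, and as gcd(6, 7) = 1, exactly when 7 ∣ k.
The smallest positive such k is 7.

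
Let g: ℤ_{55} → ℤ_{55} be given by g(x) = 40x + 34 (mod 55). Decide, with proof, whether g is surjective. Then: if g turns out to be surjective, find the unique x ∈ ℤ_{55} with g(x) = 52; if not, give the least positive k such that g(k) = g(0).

Since gcd(40, 55) = 5, we have 40x ≡ 0 (mod 5) for all x, so g(x) ≡ 4 (mod 5).
But 0 ≢ 4 (mod 5), so 0 ∈ ℤ_{55} has no preimage. So g is not surjective.
Since g is not surjective, we find the least positive k with g(k) = g(0): this means 40k ≡ 0 (mod 55), i.e. 55 ∣ 40k. Since gcd(40, 55) = 5, dividing through by 5 this holds exactly when 11 ∣ 8k, and as gcd(8, 11) = 1, exactly when 11 ∣ k.
The smallest positive such k is 11.

11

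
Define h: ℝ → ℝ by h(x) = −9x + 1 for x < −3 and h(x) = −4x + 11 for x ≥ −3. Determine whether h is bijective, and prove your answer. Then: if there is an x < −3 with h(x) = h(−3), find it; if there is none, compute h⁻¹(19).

Both pieces are strictly decreasing (slopes −9 and −4), so each is injective on its own interval.
The left piece maps (−∞, −3) onto (28, ∞); the right piece maps [−3, ∞) onto (−∞, 23].
The images leave a gap (28 has no preimage), so h is not surjective, hence not bijective.
Because the two images are disjoint, no x < −3 has h(x) = h(−3), so we compute h⁻¹(19): 19 lies in (−∞, 23], so solve −4x + 11 = 19: x = (19 − 11)/(−4) = −2.

-2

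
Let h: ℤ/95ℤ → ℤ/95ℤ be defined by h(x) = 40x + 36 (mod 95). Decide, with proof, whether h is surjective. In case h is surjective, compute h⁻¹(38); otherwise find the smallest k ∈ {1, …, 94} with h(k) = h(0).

19

By definition, h is surjective if every y in the codomain equals h(x) for some x in the domain.
Since gcd(40, 95) = 5, we have 40x ≡ 0 (mod 5) for all x, so h(x) ≡ 1 (mod 5).
But 0 ≢ 1 (mod 5), so 0 ∈ ℤ/95ℤ has no preimage. So h is not surjective.
Since h is not surjective, we find the least positive k with h(k) = h(0): this means 40k ≡ 0 (mod 95), i.e. 95 ∣ 40k. Since gcd(40, 95) = 5, dividing through by 5 this holds exactly when 19 ∣ 8k, and as gcd(8, 19) = 1, exactly when 19 ∣ k.
The smallest positive such k is 19.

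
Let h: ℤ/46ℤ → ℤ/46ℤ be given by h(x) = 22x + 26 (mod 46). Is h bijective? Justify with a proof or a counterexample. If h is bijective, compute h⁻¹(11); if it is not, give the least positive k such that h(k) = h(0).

We have gcd(22, 46) = 2 > 1. Taking s = 0 and t = 23: h(0) = 26 and h(23) = 22·23 + 26 = 532 ≡ 26 (mod 46).
So h(0) = h(23) while 0 ≠ 23, thus h is not injective, hence not bijective.
Since h is not bijective, we find the least positive k with h(k) = h(0): this means 22k ≡ 0 (mod 46), i.e. 46 ∣ 22k. Since gcd(22, 46) = 2, dividing through by 2 this holds exactly when 23 ∣ 11k, and as gcd(11, 23) = 1, exactly when 23 ∣ k.
The smallest positive such k is 23.

23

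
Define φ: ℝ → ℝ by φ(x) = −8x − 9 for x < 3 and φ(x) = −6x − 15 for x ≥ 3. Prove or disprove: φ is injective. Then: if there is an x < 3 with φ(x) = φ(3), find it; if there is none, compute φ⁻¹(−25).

Both pieces are strictly decreasing (slopes −8 and −6), so each is injective on its own interval.
The left piece maps (−∞, 3) onto (−33, ∞); the right piece maps [3, ∞) onto (−∞, −33].
These images are disjoint, so no value is attained by both pieces. Hence φ is injective.
Because the two images are disjoint, no x < 3 has φ(x) = φ(3), so we compute φ⁻¹(−25): −25 lies in (−33, ∞), so solve −8x − 9 = −25: x = (−25 + 9)/(−8) = 2.

2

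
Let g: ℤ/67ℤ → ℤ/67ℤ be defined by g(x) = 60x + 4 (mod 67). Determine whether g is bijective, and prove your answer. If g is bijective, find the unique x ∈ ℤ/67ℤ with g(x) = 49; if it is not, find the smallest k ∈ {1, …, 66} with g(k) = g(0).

51

By definition, injectivity means: for all x_1, x_2 in the domain, g(x_1) = g(x_2) implies x_1 = x_2.
If g(x_1) = g(x_2), then 60x_1 ≡ 60x_2 (mod 67). Because gcd(60, 67) = 1, we may cancel 60 to get x_1 ≡ x_2 (mod 67).
We now compute 60⁻¹ mod 67 explicitly. Euclid's algorithm: 67 = 1·60 + 7, 60 = 8·7 + 4, 7 = 1·4 + 3, 4 = 1·3 + 1; back-substituting gives 1 = 19·60 − 17·67, so 60⁻¹ ≡ 19 (mod 67).
For any y ∈ ℤ/67ℤ, x = 19(y − 4) mod 67 satisfies g(x) = 60·19(y − 4) + 4 ≡ y (since 60·19 ≡ 1 mod 67). So every y has a preimage.
So g is bijective.
Since g is bijective, we compute g⁻¹(49): solve 60x + 4 ≡ 49 (mod 67), i.e. 60x ≡ 45 (mod 67).
Multiplying by 60⁻¹ = 19 gives x ≡ 19·45 = 855 = 12·67 + 51 ≡ 51 (mod 67).
Check: g(51) = 60·51 + 4 = 3064 = 45·67 + 49 ≡ 49 (mod 67).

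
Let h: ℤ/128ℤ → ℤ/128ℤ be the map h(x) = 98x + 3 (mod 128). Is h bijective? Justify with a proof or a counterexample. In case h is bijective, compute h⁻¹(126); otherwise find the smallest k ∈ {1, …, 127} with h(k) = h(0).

64

Recall that h is injective if h(s) = h(t) implies s = t.
We have gcd(98, 128) = 2 > 1. Taking s = 0 and t = 64: h(0) = 3 and h(64) = 98·64 + 3 = 6275 ≡ 3 (mod 128).
So h(0) = h(64) while 0 ≠ 64, hence h is not injective, hence not bijective.
Since h is not bijective, we find the least positive k with h(k) = h(0): this means 98k ≡ 0 (mod 128), i.e. 128 ∣ 98k. Since gcd(98, 128) = 2, dividing through by 2 this holds exactly when 64 ∣ 49k, and as gcd(49, 64) = 1, exactly when 64 ∣ k.
The smallest positive such k is 64.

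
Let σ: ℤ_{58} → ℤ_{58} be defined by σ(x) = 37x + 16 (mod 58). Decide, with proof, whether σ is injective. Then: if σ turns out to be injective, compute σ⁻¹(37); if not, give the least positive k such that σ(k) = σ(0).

57

Suppose σ(u) = σ(v) in ℤ_{58}. Then 37u + 16 ≡ 37v + 16 (mod 58), hence 37(u − v) ≡ 0 (mod 58).
Since gcd(37, 58) = 1, 37 is invertible modulo 58, so u − v ≡ 0 (mod 58), i.e. u = v.
Thus σ is injective.
We now compute 37⁻¹ mod 58 explicitly. Euclid's algorithm: 58 = 1·37 + 21, 37 = 1·21 + 16, 21 = 1·16 + 5, 16 = 3·5 + 1; back-substituting gives 1 = 11·37 − 7·58, so 37⁻¹ ≡ 11 (mod 58).
Since σ is injective, we find σ⁻¹(37): we need 37x ≡ 37 − 16 ≡ 21 (mod 58). Using 37⁻¹ = 11: x ≡ 11·21 = 231 = 3·58 + 57, so x = 57.
Check: σ(57) = 37·57 + 16 = 2125 = 36·58 + 37 ≡ 37 (mod 58).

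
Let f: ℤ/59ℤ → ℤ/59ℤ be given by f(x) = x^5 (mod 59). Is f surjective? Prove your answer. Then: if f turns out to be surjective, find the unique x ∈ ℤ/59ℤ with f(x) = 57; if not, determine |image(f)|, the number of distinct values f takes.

5

Since 59 is prime, the nonzero elements of ℤ/59ℤ form a cyclic group of order 58.
As gcd(5, 58) = 1, raising to the 5th power is a bijection on this group: if u^5 ≡ v^5 then (uv^{−1})^5 = 1, and the only element of order dividing gcd(5, 58) = 1 is 1, so u = v.
With f(0) = 0 this makes f injective on all of ℤ/59ℤ, hence bijective (finite equal-size domain and codomain). In particular f is surjective.
Since f is surjective, we find the preimage of 57. The inverse of x ↦ x^5 on (ℤ/59ℤ)^× is x ↦ x^35, because 5·35 = 175 = 3·58 + 1 ≡ 1 (mod 58) and x^{58} = 1 for x ≠ 0 (Fermat). So f⁻¹(57) = 57^35 mod 59.
Repeated squaring mod 59: 57^1 ≡ 57, 57^2 ≡ 57² = 3249 ≡ 4, 57^4 ≡ 4² = 16, 57^8 ≡ 16² = 256 ≡ 20, 57^16 ≡ 20² = 400 ≡ 46, 57^32 ≡ 46² = 2116 ≡ 51. Since 35 = 32 + 2 + 1, 57^35 ≡ 51·4·57: 51·4 = 204 ≡ 27, then 27·57 = 1539 ≡ 5. So 57^35 ≡ 5 (mod 59).
Hence f⁻¹(57) = 5.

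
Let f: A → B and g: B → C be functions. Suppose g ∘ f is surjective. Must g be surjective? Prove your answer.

Let c ∈ C. Since g ∘ f is surjective, some a ∈ A has g(f(a)) = c. Then b = f(a) ∈ B satisfies g(b) = c. So g is surjective.

surjective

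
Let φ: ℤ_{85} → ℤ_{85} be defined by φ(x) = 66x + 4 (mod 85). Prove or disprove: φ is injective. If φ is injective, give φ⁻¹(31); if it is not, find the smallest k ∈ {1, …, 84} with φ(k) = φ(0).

By definition, φ is injective when φ(x_1) = φ(x_2) forces x_1 = x_2.
Suppose φ(x_1) = φ(x_2) in ℤ_{85}. Then 66x_1 + 4 ≡ 66x_2 + 4 (mod 85), thus 66(x_1 − x_2) ≡ 0 (mod 85).
Since gcd(66, 85) = 1, 66 is invertible modulo 85, thus x_1 − x_2 ≡ 0 (mod 85), i.e. x_1 = x_2.
So φ is injective.
We now compute 66⁻¹ mod 85 explicitly. Euclid's algorithm: 85 = 1·66 + 19, 66 = 3·19 + 9, 19 = 2·9 + 1; back-substituting gives 1 = 76·66 − 59·85, so 66⁻¹ ≡ 76 (mod 85).
Since φ is injective, we compute φ⁻¹(31): solve 66x + 4 ≡ 31 (mod 85), i.e. 66x ≡ 27 (mod 85).
Multiplying by 66⁻¹ = 76 gives x ≡ 76·27 = 2052 = 24·85 + 12 ≡ 12 (mod 85).
Check: φ(12) = 66·12 + 4 = 796 = 9·85 + 31 ≡ 31 (mod 85).

12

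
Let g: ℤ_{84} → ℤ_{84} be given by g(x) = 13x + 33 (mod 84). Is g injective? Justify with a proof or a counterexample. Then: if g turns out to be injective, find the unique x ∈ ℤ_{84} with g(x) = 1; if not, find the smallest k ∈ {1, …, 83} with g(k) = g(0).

If g(x_1) = g(x_2), then 13x_1 ≡ 13x_2 (mod 84). Because gcd(13, 84) = 1, we may cancel 13 to get x_1 ≡ x_2 (mod 84).
Thus g is injective.
We now compute 13⁻¹ mod 84 explicitly. Euclid's algorithm: 84 = 6·13 + 6, 13 = 2·6 + 1; back-substituting gives 1 = 13·13 − 2·84, so 13⁻¹ ≡ 13 (mod 84).
Since g is injective, we compute g⁻¹(1): solve 13x + 33 ≡ 1 (mod 84), i.e. 13x ≡ 52 (mod 84).
Multiplying by 13⁻¹ = 13 gives x ≡ 13·52 = 676 = 8·84 + 4 ≡ 4 (mod 84).
Check: g(4) = 13·4 + 33 = 85 = 1·84 + 1 ≡ 1 (mod 84).

4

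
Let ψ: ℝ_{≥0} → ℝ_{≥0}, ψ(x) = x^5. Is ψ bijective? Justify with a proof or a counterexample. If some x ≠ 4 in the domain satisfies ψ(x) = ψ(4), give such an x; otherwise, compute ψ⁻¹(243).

3

On ℝ_{≥0}, x ↦ x^5 is strictly increasing (injective) and for any y ∈ ℝ_{≥0} the 5th root y^{1/5} lies in ℝ_{≥0} (surjective). So ψ is bijective.
Since x ↦ x^5 is strictly increasing on ℝ_{≥0}, it is injective there, so no x ≠ 4 in the domain has ψ(x) = ψ(4). We therefore compute ψ⁻¹(243) = 243^{1/5} = 3 (indeed 3^5 = 243).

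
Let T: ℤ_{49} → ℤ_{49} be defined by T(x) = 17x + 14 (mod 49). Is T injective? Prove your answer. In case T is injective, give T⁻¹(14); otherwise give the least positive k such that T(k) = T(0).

0

Recall that T is injective if T(s) = T(t) implies s = t.
If T(s) = T(t), then 17s ≡ 17t (mod 49). Because gcd(17, 49) = 1, we may cancel 17 to get s ≡ t (mod 49).
So T is injective.
We now compute 17⁻¹ mod 49 explicitly. Euclid's algorithm: 49 = 2·17 + 15, 17 = 1·15 + 2, 15 = 7·2 + 1; back-substituting gives 1 = 26·17 − 9·49, so 17⁻¹ ≡ 26 (mod 49).
Since T is injective, we find T⁻¹(14): we need 17x ≡ 14 − 14 ≡ 0 (mod 49). Using 17⁻¹ = 26: x ≡ 26·0 = 0, so x = 0.
Check: T(0) = 17·0 + 14 = 14 ≡ 14 (mod 49).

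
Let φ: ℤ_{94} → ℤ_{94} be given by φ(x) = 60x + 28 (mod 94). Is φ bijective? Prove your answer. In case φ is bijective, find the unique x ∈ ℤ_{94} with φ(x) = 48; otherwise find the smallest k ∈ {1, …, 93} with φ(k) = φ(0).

47

We have gcd(60, 94) = 2 > 1. Taking a = 0 and b = 47: φ(0) = 28 and φ(47) = 60·47 + 28 = 2848 ≡ 28 (mod 94).
So φ(0) = φ(47) while 0 ≠ 47, thus φ is not injective, hence not bijective.
Since φ is not bijective, we find the least positive k with φ(k) = φ(0): this means 60k ≡ 0 (mod 94), i.e. 94 ∣ 60k. Since gcd(60, 94) = 2, dividing through by 2 this holds exactly when 47 ∣ 30k, and as gcd(30, 47) = 1, exactly when 47 ∣ k.
The smallest positive such k is 47.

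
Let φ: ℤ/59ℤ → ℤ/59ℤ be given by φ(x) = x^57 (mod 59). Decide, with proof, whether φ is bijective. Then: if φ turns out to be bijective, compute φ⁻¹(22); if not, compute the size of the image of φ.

Since 59 is prime, the nonzero elements of ℤ/59ℤ form a cyclic group of order 58.
As gcd(57, 58) = 1, raising to the 57th power is a bijection on this group: if x_1^57 ≡ x_2^57 then (x_1x_2^{−1})^57 = 1, and the only element of order dividing gcd(57, 58) = 1 is 1, so x_1 = x_2.
With φ(0) = 0 this makes φ injective on all of ℤ/59ℤ, hence bijective (finite equal-size domain and codomain). In particular φ is bijective.
Since φ is bijective, we find the preimage of 22. The inverse of x ↦ x^57 on (ℤ/59ℤ)^× is x ↦ x^57, because 57·57 = 3249 = 56·58 + 1 ≡ 1 (mod 58) and x^{58} = 1 for x ≠ 0 (Fermat). So φ⁻¹(22) = 22^57 mod 59.
Repeated squaring mod 59: 22^1 ≡ 22, 22^2 ≡ 22² = 484 ≡ 12, 22^4 ≡ 12² = 144 ≡ 26, 22^8 ≡ 26² = 676 ≡ 27, 22^16 ≡ 27² = 729 ≡ 21, 22^32 ≡ 21² = 441 ≡ 28. Since 57 = 32 + 16 + 8 + 1, 22^57 ≡ 28·21·27·22: 28·21 = 588 ≡ 57, then 57·27 = 1539 ≡ 5, then 5·22 = 110 ≡ 51. So 22^57 ≡ 51 (mod 59).
Hence φ⁻¹(22) = 51.

51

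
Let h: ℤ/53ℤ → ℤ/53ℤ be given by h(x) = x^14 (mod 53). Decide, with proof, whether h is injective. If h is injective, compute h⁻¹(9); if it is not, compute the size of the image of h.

27

h(26): Repeated squaring mod 53: 26^1 ≡ 26, 26^2 ≡ 26² = 676 ≡ 40, 26^4 ≡ 40² = 1600 ≡ 10, 26^8 ≡ 10² = 100 ≡ 47. Since 14 = 8 + 4 + 2, 26^14 ≡ 47·10·40: 47·10 = 470 ≡ 46, then 46·40 = 1840 ≡ 38. So 26^14 ≡ 38 (mod 53).
h(27): Repeated squaring mod 53: 27^1 ≡ 27, 27^2 ≡ 27² = 729 ≡ 40, 27^4 ≡ 40² = 1600 ≡ 10, 27^8 ≡ 10² = 100 ≡ 47. Since 14 = 8 + 4 + 2, 27^14 ≡ 47·10·40: 47·10 = 470 ≡ 46, then 46·40 = 1840 ≡ 38. So 27^14 ≡ 38 (mod 53).
So h(26) = h(27) = 38 while 26 ≠ 27, so h is not injective.
Since h is not injective, we determine |image(h)|. Computing x^14 mod 53 for each x (by repeated squaring, reducing mod 53 at every step), the values h(0), h(1), …, h(52) are: 0, 1, 7, 37, 49, 9, 47, 46, 25, 44, 10, 42, 11, 13, 4, 15, 16, 36, 43, 40, 17, 6, 29, 52, 24, 28, 38, 38, 28, 24, 52, 29, 6, 17, 40, 43, 36, 16, 15, 4, 13, 11, 42, 10, 44, 25, 46, 47, 9, 49, 37, 7, 1.
The distinct values are {0, 1, 4, 6, 7, 9, 10, 11, 13, 15, 16, 17, 24, 25, 28, 29, 36, 37, 38, 40, 42, 43, 44, 46, 47, 49, 52}; there are 27 of them.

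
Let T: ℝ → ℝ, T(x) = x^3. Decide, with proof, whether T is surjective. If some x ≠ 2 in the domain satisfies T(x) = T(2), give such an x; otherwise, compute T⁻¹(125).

For any y ∈ ℝ, x = y^{1/3} ∈ ℝ gives T(x) = y, so T is surjective.
Since x ↦ x^3 is strictly increasing on ℝ, it is injective there, so no x ≠ 2 in the domain has T(x) = T(2). We therefore compute T⁻¹(125) = 125^{1/3} = 5 (indeed 5^3 = 125).

5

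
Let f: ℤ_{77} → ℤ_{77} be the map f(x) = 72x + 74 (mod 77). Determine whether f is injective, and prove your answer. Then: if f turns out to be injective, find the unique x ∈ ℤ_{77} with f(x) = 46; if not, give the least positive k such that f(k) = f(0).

21

Recall that f is injective if f(s) = f(t) implies s = t.
If f(s) = f(t), then 72s ≡ 72t (mod 77). Because gcd(72, 77) = 1, we may cancel 72 to get s ≡ t (mod 77).
Hence f is injective.
We now compute 72⁻¹ mod 77 explicitly. Euclid's algorithm: 77 = 1·72 + 5, 72 = 14·5 + 2, 5 = 2·2 + 1; back-substituting gives 1 = 46·72 − 43·77, so 72⁻¹ ≡ 46 (mod 77).
Since f is injective, we find f⁻¹(46): we need 72x ≡ 46 − 74 ≡ 49 (mod 77). Using 72⁻¹ = 46: x ≡ 46·49 = 2254 = 29·77 + 21, so x = 21.
Check: f(21) = 72·21 + 74 = 1586 = 20·77 + 46 ≡ 46 (mod 77).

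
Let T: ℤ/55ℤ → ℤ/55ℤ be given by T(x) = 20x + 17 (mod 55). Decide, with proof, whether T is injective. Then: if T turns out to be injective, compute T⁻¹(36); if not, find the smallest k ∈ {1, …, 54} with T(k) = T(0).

We have gcd(20, 55) = 5 > 1. Taking x_1 = 0 and x_2 = 11: T(0) = 17 and T(11) = 20·11 + 17 = 237 ≡ 17 (mod 55).
So T(0) = T(11) while 0 ≠ 11, so T is not injective.
Since T is not injective, we find the least positive k with T(k) = T(0): this means 20k ≡ 0 (mod 55), i.e. 55 ∣ 20k. Since gcd(20, 55) = 5, dividing through by 5 this holds exactly when 11 ∣ 4k, and as gcd(4, 11) = 1, exactly when 11 ∣ k.
The smallest positive such k is 11.

11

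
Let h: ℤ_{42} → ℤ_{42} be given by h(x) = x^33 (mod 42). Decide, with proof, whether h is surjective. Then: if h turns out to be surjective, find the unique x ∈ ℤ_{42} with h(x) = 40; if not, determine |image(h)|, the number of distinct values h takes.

h(2): Repeated squaring mod 42: 2^1 ≡ 2, 2^2 ≡ 2² = 4, 2^4 ≡ 4² = 16, 2^8 ≡ 16² = 256 ≡ 4, 2^16 ≡ 4² = 16, 2^32 ≡ 16² = 256 ≡ 4. Since 33 = 32 + 1, 2^33 ≡ 4·2: 4·2 = 8. So 2^33 ≡ 8 (mod 42).
h(8): Repeated squaring mod 42: 8^1 ≡ 8, 8^2 ≡ 8² = 64 ≡ 22, 8^4 ≡ 22² = 484 ≡ 22, 8^8 ≡ 22² = 484 ≡ 22, 8^16 ≡ 22² = 484 ≡ 22, 8^32 ≡ 22² = 484 ≡ 22. Since 33 = 32 + 1, 8^33 ≡ 22·8: 22·8 = 176 ≡ 8. So 8^33 ≡ 8 (mod 42).
So h(2) = h(8) = 8 while 2 ≠ 8, so h is not injective.
A non-injective map from the 42-element set ℤ_{42} to itself takes at most 41 distinct values, so it cannot be surjective. Thus h is not surjective.
Since h is not surjective, we determine |image(h)|. Computing x^33 mod 42 for each x (by repeated squaring, reducing mod 42 at every step), the values h(0), h(1), …, h(41) are: 0, 1, 8, 27, 22, 41, 6, 7, 8, 15, 34, 29, 6, 13, 14, 15, 22, 41, 36, 13, 20, 21, 22, 29, 6, 1, 20, 27, 28, 29, 36, 13, 8, 27, 34, 35, 36, 1, 20, 15, 34, 41.
The distinct values are {0, 1, 6, 7, 8, 13, 14, 15, 20, 21, 22, 27, 28, 29, 34, 35, 36, 41}; there are 18 of them.

18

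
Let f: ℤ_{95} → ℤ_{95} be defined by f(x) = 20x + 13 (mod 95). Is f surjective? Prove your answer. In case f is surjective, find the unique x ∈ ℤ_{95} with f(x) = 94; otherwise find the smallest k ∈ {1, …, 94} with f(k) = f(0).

Since gcd(20, 95) = 5, we have 20x ≡ 0 (mod 5) for all x, so f(x) ≡ 3 (mod 5).
But 0 ≢ 3 (mod 5), so 0 ∈ ℤ_{95} has no preimage. Hence f is not surjective.
Since f is not surjective, we find the least positive k with f(k) = f(0): this means 20k ≡ 0 (mod 95), i.e. 95 ∣ 20k. Since gcd(20, 95) = 5, dividing through by 5 this holds exactly when 19 ∣ 4k, and as gcd(4, 19) = 1, exactly when 19 ∣ k.
The smallest positive such k is 19.

19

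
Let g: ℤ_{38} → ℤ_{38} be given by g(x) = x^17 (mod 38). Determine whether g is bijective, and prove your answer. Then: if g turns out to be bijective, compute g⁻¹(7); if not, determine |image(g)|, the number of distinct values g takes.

Computing x^17 mod 38 for each x (by repeated squaring, reducing mod 38 at every step), the values g(0), g(1), …, g(37) are: 0, 1, 10, 13, 24, 23, 16, 11, 12, 17, 2, 7, 8, 3, 34, 33, 6, 9, 18, 19, 20, 29, 32, 5, 4, 35, 30, 31, 36, 21, 26, 27, 22, 15, 14, 25, 28, 37.
Every element of ℤ_{38} appears exactly once in this list, so g is a bijection, and in particular bijective.
Since g is bijective, we read off the preimage of 7 from the same table: g(11) = 7, so g⁻¹(7) = 11.

11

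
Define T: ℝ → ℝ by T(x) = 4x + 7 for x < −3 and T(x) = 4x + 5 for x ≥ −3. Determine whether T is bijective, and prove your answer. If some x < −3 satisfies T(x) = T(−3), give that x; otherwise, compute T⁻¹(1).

-7/2

Both pieces are strictly increasing (slopes 4 and 4), so each is injective on its own interval.
The left piece maps (−∞, −3) onto (−∞, −5); the right piece maps [−3, ∞) onto [−7, ∞).
These images overlap. In particular T(−3) = −7 (right piece), and solving 4x + 7 = −7 on the left piece gives x = −7/2 < −3.
So T(−7/2) = T(−3) with −7/2 ≠ −3, and T is not injective, hence not bijective. This x = −7/2 is the requested value below −3.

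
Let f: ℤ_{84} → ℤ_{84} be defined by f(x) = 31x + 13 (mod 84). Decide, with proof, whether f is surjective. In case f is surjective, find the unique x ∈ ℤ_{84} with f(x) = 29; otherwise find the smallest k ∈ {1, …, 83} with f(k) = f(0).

52

Since gcd(31, 84) = 1, 31 is invertible modulo 84. Euclid's algorithm: 84 = 2·31 + 22, 31 = 1·22 + 9, 22 = 2·9 + 4, 9 = 2·4 + 1; back-substituting gives 1 = 19·31 − 7·84, so 31⁻¹ ≡ 19 (mod 84).
Then y ↦ 19(y − 13) is a two-sided inverse to f, so every y ∈ ℤ_{84} has a preimage.
Thus f is surjective.
Since f is surjective, we compute f⁻¹(29): solve 31x + 13 ≡ 29 (mod 84), i.e. 31x ≡ 16 (mod 84).
Multiplying by 31⁻¹ = 19 gives x ≡ 19·16 = 304 = 3·84 + 52 ≡ 52 (mod 84).
Check: f(52) = 31·52 + 13 = 1625 = 19·84 + 29 ≡ 29 (mod 84).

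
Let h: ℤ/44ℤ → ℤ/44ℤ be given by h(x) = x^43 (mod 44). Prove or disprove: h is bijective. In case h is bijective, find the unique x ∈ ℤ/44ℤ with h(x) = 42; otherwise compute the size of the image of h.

33

h(0) = 0^43 = 0.
h(22): Repeated squaring mod 44: 22^1 ≡ 22, 22^2 ≡ 22² = 484 ≡ 0, 22^4 ≡ 0² = 0, 22^8 ≡ 0² = 0, 22^16 ≡ 0² = 0, 22^32 ≡ 0² = 0. Since 43 = 32 + 8 + 2 + 1, 22^43 ≡ 0·0·0·22: 0·0 = 0, then 0·0 = 0, then 0·22 = 0. So 22^43 ≡ 0 (mod 44).
So h(0) = h(22) = 0 while 0 ≠ 22, hence h is not injective, hence not bijective.
Since h is not bijective, we determine |image(h)|. Computing x^43 mod 44 for each x (by repeated squaring, reducing mod 44 at every step), the values h(0), h(1), …, h(43) are: 0, 1, 8, 27, 20, 37, 40, 35, 28, 25, 32, 11, 12, 41, 16, 31, 4, 29, 24, 39, 36, 21, 0, 23, 8, 5, 20, 15, 40, 13, 28, 3, 32, 33, 12, 19, 16, 9, 4, 7, 24, 17, 36, 43.
The distinct values are {0, 1, 3, 4, 5, 7, 8, 9, 11, 12, 13, 15, 16, 17, 19, 20, 21, 23, 24, 25, 27, 28, 29, 31, 32, 33, 35, 36, 37, 39, 40, 41, 43}; there are 33 of them.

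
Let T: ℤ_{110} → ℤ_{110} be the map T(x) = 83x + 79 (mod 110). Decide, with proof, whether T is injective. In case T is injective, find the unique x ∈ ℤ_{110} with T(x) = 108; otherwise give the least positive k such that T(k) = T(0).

Recall: T is injective when T(x_1) = T(x_2) forces x_1 = x_2.
Suppose T(x_1) = T(x_2) in ℤ_{110}. Then 83x_1 + 79 ≡ 83x_2 + 79 (mod 110), hence 83(x_1 − x_2) ≡ 0 (mod 110).
Since gcd(83, 110) = 1, 83 is invertible modulo 110, so x_1 − x_2 ≡ 0 (mod 110), i.e. x_1 = x_2.
So T is injective.
We now compute 83⁻¹ mod 110 explicitly. Euclid's algorithm: 110 = 1·83 + 27, 83 = 3·27 + 2, 27 = 13·2 + 1; back-substituting gives 1 = 57·83 − 43·110, so 83⁻¹ ≡ 57 (mod 110).
Since T is injective, we find T⁻¹(108): we need 83x ≡ 108 − 79 ≡ 29 (mod 110). Using 83⁻¹ = 57: x ≡ 57·29 = 1653 = 15·110 + 3, so x = 3.
Check: T(3) = 83·3 + 79 = 328 = 2·110 + 108 ≡ 108 (mod 110).

3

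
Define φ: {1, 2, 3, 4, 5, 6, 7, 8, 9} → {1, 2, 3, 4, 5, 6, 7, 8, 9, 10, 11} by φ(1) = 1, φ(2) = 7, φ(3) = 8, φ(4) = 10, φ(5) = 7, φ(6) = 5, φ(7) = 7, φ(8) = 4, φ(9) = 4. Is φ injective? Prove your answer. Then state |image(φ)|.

6

φ(2) = 7 = φ(5) with 2 ≠ 5, so φ is not injective.
The image of φ is {1, 4, 5, 7, 8, 10}, which has 6 elements.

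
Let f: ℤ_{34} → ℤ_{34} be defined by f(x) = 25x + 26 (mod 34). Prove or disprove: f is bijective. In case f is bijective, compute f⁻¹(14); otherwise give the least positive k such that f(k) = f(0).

By definition, f is injective when f(s) = f(t) forces s = t.
If f(s) = f(t), then 25s ≡ 25t (mod 34). Because gcd(25, 34) = 1, we may cancel 25 to get s ≡ t (mod 34).
We now compute 25⁻¹ mod 34 explicitly. Euclid's algorithm: 34 = 1·25 + 9, 25 = 2·9 + 7, 9 = 1·7 + 2, 7 = 3·2 + 1; back-substituting gives 1 = 15·25 − 11·34, so 25⁻¹ ≡ 15 (mod 34).
Then y ↦ 15(y − 26) is a two-sided inverse to f, so every y ∈ ℤ_{34} has a preimage.
Therefore f is bijective.
Since f is bijective, we find f⁻¹(14): we need 25x ≡ 14 − 26 ≡ 22 (mod 34). Using 25⁻¹ = 15: x ≡ 15·22 = 330 = 9·34 + 24, so x = 24.
Check: f(24) = 25·24 + 26 = 626 = 18·34 + 14 ≡ 14 (mod 34).

24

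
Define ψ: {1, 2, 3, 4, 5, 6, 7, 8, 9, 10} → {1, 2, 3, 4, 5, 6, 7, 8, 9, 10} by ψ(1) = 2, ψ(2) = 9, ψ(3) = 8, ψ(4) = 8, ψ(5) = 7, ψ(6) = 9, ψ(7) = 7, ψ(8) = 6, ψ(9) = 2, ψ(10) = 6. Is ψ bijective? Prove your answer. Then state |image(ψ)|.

ψ(3) = 8 = ψ(4) with 3 ≠ 4, so ψ is not injective, hence not bijective.
The image of ψ is {2, 6, 7, 8, 9}, which has 5 elements.

5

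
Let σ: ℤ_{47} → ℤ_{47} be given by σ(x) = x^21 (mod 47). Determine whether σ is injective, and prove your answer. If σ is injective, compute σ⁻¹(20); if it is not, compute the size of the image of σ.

Since 47 is prime, the nonzero elements of ℤ_{47} form a cyclic group of order 46.
As gcd(21, 46) = 1, raising to the 21st power is a bijection on this group: if s^21 ≡ t^21 then (st^{−1})^21 = 1, and the only element of order dividing gcd(21, 46) = 1 is 1, so s = t.
With σ(0) = 0 this makes σ injective on all of ℤ_{47}, hence bijective (finite equal-size domain and codomain). In particular σ is injective.
Since σ is injective, we find the preimage of 20. The inverse of x ↦ x^21 on (ℤ_{47})^× is x ↦ x^11, because 21·11 = 231 = 5·46 + 1 ≡ 1 (mod 46) and x^{46} = 1 for x ≠ 0 (Fermat). So σ⁻¹(20) = 20^11 mod 47.
Repeated squaring mod 47: 20^1 ≡ 20, 20^2 ≡ 20² = 400 ≡ 24, 20^4 ≡ 24² = 576 ≡ 12, 20^8 ≡ 12² = 144 ≡ 3. Since 11 = 8 + 2 + 1, 20^11 ≡ 3·24·20: 3·24 = 72 ≡ 25, then 25·20 = 500 ≡ 30. So 20^11 ≡ 30 (mod 47).
Hence σ⁻¹(20) = 30.

30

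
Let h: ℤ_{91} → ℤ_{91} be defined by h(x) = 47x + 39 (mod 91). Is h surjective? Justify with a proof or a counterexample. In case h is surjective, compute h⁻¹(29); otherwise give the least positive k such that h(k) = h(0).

54

Since gcd(47, 91) = 1, 47 is invertible modulo 91. Euclid's algorithm: 91 = 1·47 + 44, 47 = 1·44 + 3, 44 = 14·3 + 2, 3 = 1·2 + 1; back-substituting gives 1 = 31·47 − 16·91, so 47⁻¹ ≡ 31 (mod 91).
For any y ∈ ℤ_{91}, x = 31(y − 39) mod 91 satisfies h(x) = 47·31(y − 39) + 39 ≡ y (since 47·31 ≡ 1 mod 91). So every y has a preimage.
Therefore h is surjective.
Since h is surjective, we compute h⁻¹(29): solve 47x + 39 ≡ 29 (mod 91), i.e. 47x ≡ 81 (mod 91).
Multiplying by 47⁻¹ = 31 gives x ≡ 31·81 = 2511 = 27·91 + 54 ≡ 54 (mod 91).
Check: h(54) = 47·54 + 39 = 2577 = 28·91 + 29 ≡ 29 (mod 91).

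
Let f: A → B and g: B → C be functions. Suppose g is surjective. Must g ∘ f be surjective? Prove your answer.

not surjective

No. Take A = {1}, B = C = {1, 2, 3, 4, 5}, f(1) = 1, and g = identity (surjective).
Then (g ∘ f)(1) = 1, and 5 ∈ C has no preimage under g ∘ f, so g ∘ f is not surjective.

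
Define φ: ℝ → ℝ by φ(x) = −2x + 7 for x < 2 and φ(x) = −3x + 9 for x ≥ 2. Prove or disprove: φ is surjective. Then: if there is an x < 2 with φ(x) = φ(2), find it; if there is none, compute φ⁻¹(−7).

16/3

Both pieces are strictly decreasing (slopes −2 and −3), so each is injective on its own interval.
The left piece maps (−∞, 2) onto (3, ∞); the right piece maps [2, ∞) onto (−∞, 3].
These images together cover ℝ, so φ is surjective.
Because the two images are disjoint, no x < 2 has φ(x) = φ(2), so we compute φ⁻¹(−7): −7 lies in (−∞, 3], so solve −3x + 9 = −7: x = (−7 − 9)/(−3) = 16/3.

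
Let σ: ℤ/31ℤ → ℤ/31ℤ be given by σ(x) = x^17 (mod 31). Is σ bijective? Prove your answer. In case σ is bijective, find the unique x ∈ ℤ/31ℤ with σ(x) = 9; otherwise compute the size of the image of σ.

28

Since 31 is prime, the nonzero elements of ℤ/31ℤ form a cyclic group of order 30.
As gcd(17, 30) = 1, raising to the 17th power is a bijection on this group: if a^17 ≡ b^17 then (ab^{−1})^17 = 1, and the only element of order dividing gcd(17, 30) = 1 is 1, so a = b.
With σ(0) = 0 this makes σ injective on all of ℤ/31ℤ, hence bijective (finite equal-size domain and codomain). In particular σ is bijective.
Since σ is bijective, we find the preimage of 9. The inverse of x ↦ x^17 on (ℤ/31ℤ)^× is x ↦ x^23, because 17·23 = 391 = 13·30 + 1 ≡ 1 (mod 30) and x^{30} = 1 for x ≠ 0 (Fermat). So σ⁻¹(9) = 9^23 mod 31.
Repeated squaring mod 31: 9^1 ≡ 9, 9^2 ≡ 9² = 81 ≡ 19, 9^4 ≡ 19² = 361 ≡ 20, 9^8 ≡ 20² = 400 ≡ 28, 9^16 ≡ 28² = 784 ≡ 9. Since 23 = 16 + 4 + 2 + 1, 9^23 ≡ 9·20·19·9: 9·20 = 180 ≡ 25, then 25·19 = 475 ≡ 10, then 10·9 = 90 ≡ 28. So 9^23 ≡ 28 (mod 31).
Hence σ⁻¹(9) = 28.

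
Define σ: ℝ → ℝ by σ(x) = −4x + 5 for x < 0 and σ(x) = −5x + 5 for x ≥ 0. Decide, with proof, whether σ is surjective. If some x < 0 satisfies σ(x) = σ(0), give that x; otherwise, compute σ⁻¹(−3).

8/5

Both pieces are strictly decreasing (slopes −4 and −5), so each is injective on its own interval.
The left piece maps (−∞, 0) onto (5, ∞); the right piece maps [0, ∞) onto (−∞, 5].
These images together cover ℝ, so σ is surjective.
Because the two images are disjoint, no x < 0 has σ(x) = σ(0), so we compute σ⁻¹(−3): −3 lies in (−∞, 5], so solve −5x + 5 = −3: x = (−3 − 5)/(−5) = 8/5.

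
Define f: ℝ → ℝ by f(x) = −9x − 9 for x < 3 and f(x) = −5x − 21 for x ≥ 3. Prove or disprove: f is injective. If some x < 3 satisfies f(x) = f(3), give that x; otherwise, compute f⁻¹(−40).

Both pieces are strictly decreasing (slopes −9 and −5), so each is injective on its own interval.
The left piece maps (−∞, 3) onto (−36, ∞); the right piece maps [3, ∞) onto (−∞, −36].
These images are disjoint, so no value is attained by both pieces. Hence f is injective.
Because the two images are disjoint, no x < 3 has f(x) = f(3), so we compute f⁻¹(−40): −40 lies in (−∞, −36], so solve −5x − 21 = −40: x = (−40 + 21)/(−5) = 19/5.

19/5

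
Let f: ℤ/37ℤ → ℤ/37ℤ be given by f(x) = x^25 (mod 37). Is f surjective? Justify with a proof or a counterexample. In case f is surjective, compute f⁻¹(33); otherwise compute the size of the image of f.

34

Since 37 is prime, the nonzero elements of ℤ/37ℤ form a cyclic group of order 36.
As gcd(25, 36) = 1, raising to the 25th power is a bijection on this group: if a^25 ≡ b^25 then (ab^{−1})^25 = 1, and the only element of order dividing gcd(25, 36) = 1 is 1, so a = b.
With f(0) = 0 this makes f injective on all of ℤ/37ℤ, hence bijective (finite equal-size domain and codomain). In particular f is surjective.
Since f is surjective, we find the preimage of 33. The inverse of x ↦ x^25 on (ℤ/37ℤ)^× is x ↦ x^13, because 25·13 = 325 = 9·36 + 1 ≡ 1 (mod 36) and x^{36} = 1 for x ≠ 0 (Fermat). So f⁻¹(33) = 33^13 mod 37.
Repeated squaring mod 37: 33^1 ≡ 33, 33^2 ≡ 33² = 1089 ≡ 16, 33^4 ≡ 16² = 256 ≡ 34, 33^8 ≡ 34² = 1156 ≡ 9. Since 13 = 8 + 4 + 1, 33^13 ≡ 9·34·33: 9·34 = 306 ≡ 10, then 10·33 = 330 ≡ 34. So 33^13 ≡ 34 (mod 37).
Hence f⁻¹(33) = 34.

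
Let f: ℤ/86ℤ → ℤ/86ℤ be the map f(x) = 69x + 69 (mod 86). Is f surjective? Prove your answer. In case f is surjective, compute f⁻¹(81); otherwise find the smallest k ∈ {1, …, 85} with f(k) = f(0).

60

Since gcd(69, 86) = 1, 69 is invertible modulo 86. Euclid's algorithm: 86 = 1·69 + 17, 69 = 4·17 + 1; back-substituting gives 1 = 5·69 − 4·86, so 69⁻¹ ≡ 5 (mod 86).
For any y ∈ ℤ/86ℤ, x = 5(y − 69) mod 86 satisfies f(x) = 69·5(y − 69) + 69 ≡ y (since 69·5 ≡ 1 mod 86). So every y has a preimage.
Therefore f is surjective.
Since f is surjective, we find f⁻¹(81): we need 69x ≡ 81 − 69 ≡ 12 (mod 86). Using 69⁻¹ = 5: x ≡ 5·12 = 60, so x = 60.
Check: f(60) = 69·60 + 69 = 4209 = 48·86 + 81 ≡ 81 (mod 86).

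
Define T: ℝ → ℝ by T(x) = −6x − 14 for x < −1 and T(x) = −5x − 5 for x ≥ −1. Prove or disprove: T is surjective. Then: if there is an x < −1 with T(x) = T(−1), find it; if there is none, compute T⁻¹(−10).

-7/3

Both pieces are strictly decreasing (slopes −6 and −5), so each is injective on its own interval.
The left piece maps (−∞, −1) onto (−8, ∞); the right piece maps [−1, ∞) onto (−∞, 0].
The union (−8, ∞) ∪ (−∞, 0] covers ℝ, so T is surjective.
For the follow-up: the images overlap, so an x < −1 with T(x) = T(−1) exists. T(−1) = 0; solving −6x − 14 = 0 for x < −1 gives x = (0 + 14)/(−6) = −7/3.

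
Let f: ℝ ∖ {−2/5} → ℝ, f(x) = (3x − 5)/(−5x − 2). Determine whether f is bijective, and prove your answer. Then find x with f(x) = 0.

5/3

If f(x) = −3/5, cross-multiplying gives −5(3x − 5) = 3(−5x − 2), which simplifies to 25 = −6 — false.  So −3/5 has no preimage and f is not surjective.
So f is not bijective.
Solving f(x) = 0: cross-multiplying gives 3x − 5 = 0(−5x − 2), which rearranges to 3x = 5, so x = 5/3.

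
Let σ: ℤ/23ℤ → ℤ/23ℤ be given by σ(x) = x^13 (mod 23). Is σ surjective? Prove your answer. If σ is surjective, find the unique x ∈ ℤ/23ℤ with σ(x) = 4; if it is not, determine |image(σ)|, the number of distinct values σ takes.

Since 23 is prime, the nonzero elements of ℤ/23ℤ form a cyclic group of order 22.
As gcd(13, 22) = 1, raising to the 13th power is a bijection on this group: if a^13 ≡ b^13 then (ab^{−1})^13 = 1, and the only element of order dividing gcd(13, 22) = 1 is 1, so a = b.
With σ(0) = 0 this makes σ injective on all of ℤ/23ℤ, hence bijective (finite equal-size domain and codomain). In particular σ is surjective.
Since σ is surjective, we find the preimage of 4. The inverse of x ↦ x^13 on (ℤ/23ℤ)^× is x ↦ x^17, because 13·17 = 221 = 10·22 + 1 ≡ 1 (mod 22) and x^{22} = 1 for x ≠ 0 (Fermat). So σ⁻¹(4) = 4^17 mod 23.
Repeated squaring mod 23: 4^1 ≡ 4, 4^2 ≡ 4² = 16, 4^4 ≡ 16² = 256 ≡ 3, 4^8 ≡ 3² = 9, 4^16 ≡ 9² = 81 ≡ 12. Since 17 = 16 + 1, 4^17 ≡ 12·4: 12·4 = 48 ≡ 2. So 4^17 ≡ 2 (mod 23).
Hence σ⁻¹(4) = 2.

2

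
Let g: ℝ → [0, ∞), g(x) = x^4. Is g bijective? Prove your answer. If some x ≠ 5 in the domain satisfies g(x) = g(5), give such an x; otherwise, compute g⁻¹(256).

-5

g(5) = 625 = (−5)^4 = g(−5) (since 4 is even), with 5 ≠ −5. So g is not injective, hence not bijective.
For the follow-up, such an x exists: taking x = −5 ∈ ℝ gives g(−5) = 625 = g(5) with −5 ≠ 5.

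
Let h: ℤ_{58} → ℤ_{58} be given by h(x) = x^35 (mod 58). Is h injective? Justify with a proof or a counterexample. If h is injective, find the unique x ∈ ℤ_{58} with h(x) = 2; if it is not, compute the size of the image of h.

h(4): Repeated squaring mod 58: 4^1 ≡ 4, 4^2 ≡ 4² = 16, 4^4 ≡ 16² = 256 ≡ 24, 4^8 ≡ 24² = 576 ≡ 54, 4^16 ≡ 54² = 2916 ≡ 16, 4^32 ≡ 16² = 256 ≡ 24. Since 35 = 32 + 2 + 1, 4^35 ≡ 24·16·4: 24·16 = 384 ≡ 36, then 36·4 = 144 ≡ 28. So 4^35 ≡ 28 (mod 58).
h(6): Repeated squaring mod 58: 6^1 ≡ 6, 6^2 ≡ 6² = 36, 6^4 ≡ 36² = 1296 ≡ 20, 6^8 ≡ 20² = 400 ≡ 52, 6^16 ≡ 52² = 2704 ≡ 36, 6^32 ≡ 36² = 1296 ≡ 20. Since 35 = 32 + 2 + 1, 6^35 ≡ 20·36·6: 20·36 = 720 ≡ 24, then 24·6 = 144 ≡ 28. So 6^35 ≡ 28 (mod 58).
So h(4) = h(6) = 28 while 4 ≠ 6, hence h is not injective.
Since h is not injective, we determine |image(h)|. Computing x^35 mod 58 for each x (by repeated squaring, reducing mod 58 at every step), the values h(0), h(1), …, h(57) are: 0, 1, 12, 41, 28, 57, 28, 1, 46, 57, 46, 41, 46, 57, 12, 17, 30, 41, 46, 41, 30, 41, 28, 1, 30, 1, 46, 17, 28, 29, 30, 41, 12, 57, 28, 57, 30, 17, 28, 17, 12, 17, 28, 41, 46, 1, 12, 17, 12, 1, 12, 57, 30, 1, 30, 17, 46, 57.
The distinct values are {0, 1, 12, 17, 28, 29, 30, 41, 46, 57}; there are 10 of them.

10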